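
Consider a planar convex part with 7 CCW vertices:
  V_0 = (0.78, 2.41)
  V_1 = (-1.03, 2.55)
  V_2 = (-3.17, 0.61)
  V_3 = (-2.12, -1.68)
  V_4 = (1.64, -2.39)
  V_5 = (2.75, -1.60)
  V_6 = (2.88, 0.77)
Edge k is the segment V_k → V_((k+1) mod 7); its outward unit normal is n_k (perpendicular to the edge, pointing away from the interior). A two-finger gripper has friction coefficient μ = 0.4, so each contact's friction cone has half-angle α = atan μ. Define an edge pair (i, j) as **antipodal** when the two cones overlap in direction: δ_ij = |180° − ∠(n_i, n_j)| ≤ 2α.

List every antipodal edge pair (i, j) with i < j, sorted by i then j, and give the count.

α = atan 0.4 = 21.80°;  2α = 43.60°
n_0 = (+0.0771, +0.9970)
n_1 = (-0.6716, +0.7409)
n_2 = (-0.9090, -0.4168)
n_3 = (-0.1856, -0.9826)
n_4 = (+0.5798, -0.8147)
n_5 = (+0.9985, -0.0548)
n_6 = (+0.6155, +0.7881)
  (0,1): δ = 133.38°  ·
  (0,2): δ = 60.94°  ·
  (0,3): δ = 6.27°  ✓
  (0,4): δ = 39.86°  ✓
  (0,5): δ = 91.28°  ·
  (0,6): δ = 146.43°  ·
  (1,2): δ = 107.56°  ·
  (1,3): δ = 52.89°  ·
  (1,4): δ = 6.75°  ✓
  (1,5): δ = 44.67°  ·
  (1,6): δ = 99.82°  ·
  (2,3): δ = 125.33°  ·
  (2,4): δ = 79.19°  ·
  (2,5): δ = 27.77°  ✓
  (2,6): δ = 27.38°  ✓
  (3,4): δ = 133.87°  ·
  (3,5): δ = 82.45°  ·
  (3,6): δ = 27.29°  ✓
  (4,5): δ = 128.58°  ·
  (4,6): δ = 73.43°  ·
  (5,6): δ = 124.85°  ·
antipodal pairs: 6

count = 6; pairs: (0,3), (0,4), (1,4), (2,5), (2,6), (3,6)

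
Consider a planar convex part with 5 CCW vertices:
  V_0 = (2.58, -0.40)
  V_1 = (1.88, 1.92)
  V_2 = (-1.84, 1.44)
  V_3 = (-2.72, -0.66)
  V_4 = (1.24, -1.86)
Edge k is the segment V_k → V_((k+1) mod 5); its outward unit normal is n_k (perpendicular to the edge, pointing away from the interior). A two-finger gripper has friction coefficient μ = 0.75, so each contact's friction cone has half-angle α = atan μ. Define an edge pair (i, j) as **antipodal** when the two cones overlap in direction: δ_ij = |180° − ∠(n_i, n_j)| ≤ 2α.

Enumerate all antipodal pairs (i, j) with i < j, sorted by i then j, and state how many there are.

count = 5; pairs: (0,2), (0,3), (1,3), (1,4), (2,4)

α = atan 0.75 = 36.87°;  2α = 73.74°
n_0 = (+0.9574, +0.2889)
n_1 = (-0.1280, +0.9918)
n_2 = (-0.9223, +0.3865)
n_3 = (-0.2900, -0.9570)
n_4 = (+0.7367, -0.6762)
  (0,1): δ = 99.44°  ·
  (0,2): δ = 39.53°  ✓
  (0,3): δ = 56.35°  ✓
  (0,4): δ = 120.66°  ·
  (1,2): δ = 120.09°  ·
  (1,3): δ = 24.21°  ✓
  (1,4): δ = 40.10°  ✓
  (2,3): δ = 84.12°  ·
  (2,4): δ = 19.81°  ✓
  (3,4): δ = 115.69°  ·
antipodal pairs: 5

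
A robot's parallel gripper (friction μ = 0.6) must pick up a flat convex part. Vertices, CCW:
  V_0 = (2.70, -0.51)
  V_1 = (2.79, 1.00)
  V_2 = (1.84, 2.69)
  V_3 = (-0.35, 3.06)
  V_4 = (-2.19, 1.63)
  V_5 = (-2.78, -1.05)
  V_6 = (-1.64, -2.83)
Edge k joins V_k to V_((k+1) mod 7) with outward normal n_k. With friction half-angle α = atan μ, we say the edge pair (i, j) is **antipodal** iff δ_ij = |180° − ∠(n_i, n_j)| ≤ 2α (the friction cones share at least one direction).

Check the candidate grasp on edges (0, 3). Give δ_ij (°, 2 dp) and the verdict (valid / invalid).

α = atan 0.6 = 30.96°;  2α = 61.93°
edge 0: e_0 = (+0.09, +1.51);  n_0 = (+0.9982, -0.0595)
edge 3: e_3 = (-1.84, -1.43);  n_3 = (-0.6136, +0.7896)
∠(n_0, n_3) = 131.26°
δ = |180° − 131.26°| = 48.74°
48.74° ≤ 2α = 61.93°  →  valid

δ = 48.74°, valid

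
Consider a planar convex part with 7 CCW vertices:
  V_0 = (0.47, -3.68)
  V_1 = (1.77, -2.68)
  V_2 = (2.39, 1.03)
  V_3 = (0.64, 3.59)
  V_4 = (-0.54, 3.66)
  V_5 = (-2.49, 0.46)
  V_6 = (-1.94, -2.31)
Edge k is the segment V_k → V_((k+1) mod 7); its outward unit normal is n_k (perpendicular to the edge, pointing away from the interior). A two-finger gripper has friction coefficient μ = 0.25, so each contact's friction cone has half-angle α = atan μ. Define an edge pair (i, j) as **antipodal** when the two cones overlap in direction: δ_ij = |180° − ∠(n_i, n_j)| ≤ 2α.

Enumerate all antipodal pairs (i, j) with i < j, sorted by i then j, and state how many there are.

count = 6; pairs: (0,4), (1,4), (1,5), (2,5), (2,6), (3,6)

α = atan 0.25 = 14.04°;  2α = 28.07°
n_0 = (+0.6097, -0.7926)
n_1 = (+0.9863, -0.1648)
n_2 = (+0.8255, +0.5643)
n_3 = (+0.0592, +0.9982)
n_4 = (-0.8539, +0.5204)
n_5 = (-0.9809, -0.1948)
n_6 = (-0.4942, -0.8694)
  (0,1): δ = 137.06°  ·
  (0,2): δ = 93.21°  ·
  (0,3): δ = 40.96°  ·
  (0,4): δ = 21.07°  ✓
  (0,5): δ = 63.66°  ·
  (0,6): δ = 112.81°  ·
  (1,2): δ = 136.16°  ·
  (1,3): δ = 83.91°  ·
  (1,4): δ = 21.87°  ✓
  (1,5): δ = 20.72°  ✓
  (1,6): δ = 69.87°  ·
  (2,3): δ = 127.75°  ·
  (2,4): δ = 65.71°  ·
  (2,5): δ = 23.13°  ✓
  (2,6): δ = 26.03°  ✓
  (3,4): δ = 117.96°  ·
  (3,5): δ = 75.37°  ·
  (3,6): δ = 26.22°  ✓
  (4,5): δ = 137.41°  ·
  (4,6): δ = 88.26°  ·
  (5,6): δ = 130.85°  ·
antipodal pairs: 6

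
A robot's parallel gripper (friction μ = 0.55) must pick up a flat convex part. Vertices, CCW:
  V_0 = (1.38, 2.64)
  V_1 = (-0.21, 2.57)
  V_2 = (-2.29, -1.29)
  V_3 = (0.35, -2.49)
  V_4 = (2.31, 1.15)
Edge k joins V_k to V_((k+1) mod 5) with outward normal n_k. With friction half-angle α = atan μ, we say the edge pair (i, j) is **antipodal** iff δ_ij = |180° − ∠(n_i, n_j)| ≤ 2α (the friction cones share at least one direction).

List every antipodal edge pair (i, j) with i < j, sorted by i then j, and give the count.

count = 3; pairs: (0,2), (1,3), (2,4)

α = atan 0.55 = 28.81°;  2α = 57.62°
n_0 = (-0.0440, +0.9990)
n_1 = (-0.8803, +0.4744)
n_2 = (-0.4138, -0.9104)
n_3 = (+0.8805, -0.4741)
n_4 = (+0.8483, +0.5295)
  (0,1): δ = 120.84°  ·
  (0,2): δ = 26.96°  ✓
  (0,3): δ = 59.18°  ·
  (0,4): δ = 119.45°  ·
  (1,2): δ = 86.13°  ·
  (1,3): δ = 0.02°  ✓
  (1,4): δ = 60.29°  ·
  (2,3): δ = 93.86°  ·
  (2,4): δ = 33.59°  ✓
  (3,4): δ = 119.73°  ·
antipodal pairs: 3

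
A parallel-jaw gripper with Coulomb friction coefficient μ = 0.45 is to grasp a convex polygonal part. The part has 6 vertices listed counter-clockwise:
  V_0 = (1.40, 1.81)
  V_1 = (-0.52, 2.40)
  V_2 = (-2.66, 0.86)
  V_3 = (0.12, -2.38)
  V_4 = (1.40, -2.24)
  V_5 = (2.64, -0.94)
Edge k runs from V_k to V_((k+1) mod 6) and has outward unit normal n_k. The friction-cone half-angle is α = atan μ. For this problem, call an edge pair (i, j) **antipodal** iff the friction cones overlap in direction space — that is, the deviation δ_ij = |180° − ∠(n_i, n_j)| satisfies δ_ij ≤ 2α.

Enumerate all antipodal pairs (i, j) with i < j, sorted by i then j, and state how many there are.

count = 5; pairs: (0,2), (0,3), (1,3), (1,4), (2,5)

α = atan 0.45 = 24.23°;  2α = 48.46°
n_0 = (+0.2937, +0.9559)
n_1 = (-0.5841, +0.8117)
n_2 = (-0.7589, -0.6512)
n_3 = (+0.1087, -0.9941)
n_4 = (+0.7236, -0.6902)
n_5 = (+0.9116, +0.4111)
  (0,1): δ = 127.18°  ·
  (0,2): δ = 32.29°  ✓
  (0,3): δ = 23.32°  ✓
  (0,4): δ = 63.43°  ·
  (0,5): δ = 131.35°  ·
  (1,2): δ = 85.11°  ·
  (1,3): δ = 29.50°  ✓
  (1,4): δ = 10.61°  ✓
  (1,5): δ = 78.53°  ·
  (2,3): δ = 124.39°  ·
  (2,4): δ = 84.28°  ·
  (2,5): δ = 16.36°  ✓
  (3,4): δ = 139.89°  ·
  (3,5): δ = 71.97°  ·
  (4,5): δ = 112.08°  ·
antipodal pairs: 5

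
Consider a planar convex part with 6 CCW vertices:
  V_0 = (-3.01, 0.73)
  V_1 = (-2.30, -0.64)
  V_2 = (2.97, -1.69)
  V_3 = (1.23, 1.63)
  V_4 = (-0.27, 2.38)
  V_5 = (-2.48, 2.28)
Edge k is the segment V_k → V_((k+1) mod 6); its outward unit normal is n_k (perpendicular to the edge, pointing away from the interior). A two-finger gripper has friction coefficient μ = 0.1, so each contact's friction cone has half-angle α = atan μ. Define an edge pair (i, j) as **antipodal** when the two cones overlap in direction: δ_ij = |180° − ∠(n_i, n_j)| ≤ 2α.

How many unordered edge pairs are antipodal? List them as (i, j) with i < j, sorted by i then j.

count = 1; pairs: (0,2)

α = atan 0.1 = 5.71°;  2α = 11.42°
n_0 = (-0.8879, -0.4601)
n_1 = (-0.1954, -0.9807)
n_2 = (+0.8857, +0.4642)
n_3 = (+0.4472, +0.8944)
n_4 = (-0.0452, +0.9990)
n_5 = (-0.9462, +0.3235)
  (0,1): δ = 128.66°  ·
  (0,2): δ = 0.26°  ✓
  (0,3): δ = 36.04°  ·
  (0,4): δ = 65.20°  ·
  (0,5): δ = 133.73°  ·
  (1,2): δ = 51.07°  ·
  (1,3): δ = 15.30°  ·
  (1,4): δ = 13.86°  ·
  (1,5): δ = 82.39°  ·
  (2,3): δ = 144.22°  ·
  (2,4): δ = 115.07°  ·
  (2,5): δ = 46.54°  ·
  (3,4): δ = 150.84°  ·
  (3,5): δ = 82.31°  ·
  (4,5): δ = 111.47°  ·
antipodal pairs: 1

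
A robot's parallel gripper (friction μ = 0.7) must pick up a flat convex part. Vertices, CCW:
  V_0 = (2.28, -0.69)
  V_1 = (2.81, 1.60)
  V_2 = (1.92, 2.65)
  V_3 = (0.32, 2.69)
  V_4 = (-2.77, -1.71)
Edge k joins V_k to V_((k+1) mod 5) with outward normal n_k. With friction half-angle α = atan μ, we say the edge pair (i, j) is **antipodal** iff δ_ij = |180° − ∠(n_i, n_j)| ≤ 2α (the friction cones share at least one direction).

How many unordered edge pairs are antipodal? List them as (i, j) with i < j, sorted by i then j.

α = atan 0.7 = 34.99°;  2α = 69.98°
n_0 = (+0.9742, -0.2255)
n_1 = (+0.7628, +0.6466)
n_2 = (+0.0250, +0.9997)
n_3 = (-0.8184, +0.5747)
n_4 = (+0.1980, -0.9802)
  (0,1): δ = 126.68°  ·
  (0,2): δ = 78.40°  ·
  (0,3): δ = 22.05°  ✓
  (0,4): δ = 114.45°  ·
  (1,2): δ = 131.72°  ·
  (1,3): δ = 75.36°  ·
  (1,4): δ = 61.13°  ✓
  (2,3): δ = 123.65°  ·
  (2,4): δ = 12.85°  ✓
  (3,4): δ = 43.50°  ✓
antipodal pairs: 4

count = 4; pairs: (0,3), (1,4), (2,4), (3,4)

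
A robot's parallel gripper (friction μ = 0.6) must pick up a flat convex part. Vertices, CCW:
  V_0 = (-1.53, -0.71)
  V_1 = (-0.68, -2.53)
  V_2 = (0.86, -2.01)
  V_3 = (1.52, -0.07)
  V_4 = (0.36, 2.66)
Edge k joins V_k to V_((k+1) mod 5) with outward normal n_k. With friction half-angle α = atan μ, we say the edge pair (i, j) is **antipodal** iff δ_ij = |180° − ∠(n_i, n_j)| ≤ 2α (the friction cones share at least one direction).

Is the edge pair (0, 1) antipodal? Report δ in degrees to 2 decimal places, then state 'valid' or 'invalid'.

δ = 96.38°, invalid

α = atan 0.6 = 30.96°;  2α = 61.93°
edge 0: e_0 = (+0.85, -1.82);  n_0 = (-0.9061, -0.4232)
edge 1: e_1 = (+1.54, +0.52);  n_1 = (+0.3199, -0.9474)
∠(n_0, n_1) = 83.62°
δ = |180° − 83.62°| = 96.38°
96.38° > 2α = 61.93°  →  invalid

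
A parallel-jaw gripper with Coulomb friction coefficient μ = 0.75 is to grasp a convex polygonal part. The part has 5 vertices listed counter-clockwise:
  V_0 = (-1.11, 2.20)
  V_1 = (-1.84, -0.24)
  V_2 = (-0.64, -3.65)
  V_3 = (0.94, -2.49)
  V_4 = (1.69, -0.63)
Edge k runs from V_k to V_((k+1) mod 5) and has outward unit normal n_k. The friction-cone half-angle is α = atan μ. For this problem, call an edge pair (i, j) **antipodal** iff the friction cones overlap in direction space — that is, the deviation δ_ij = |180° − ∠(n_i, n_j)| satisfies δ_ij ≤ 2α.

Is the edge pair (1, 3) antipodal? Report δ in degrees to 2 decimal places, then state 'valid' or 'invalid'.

δ = 41.35°, valid

α = atan 0.75 = 36.87°;  2α = 73.74°
edge 1: e_1 = (+1.20, -3.41);  n_1 = (-0.9433, -0.3320)
edge 3: e_3 = (+0.75, +1.86);  n_3 = (+0.9274, -0.3740)
∠(n_1, n_3) = 138.65°
δ = |180° − 138.65°| = 41.35°
41.35° ≤ 2α = 73.74°  →  valid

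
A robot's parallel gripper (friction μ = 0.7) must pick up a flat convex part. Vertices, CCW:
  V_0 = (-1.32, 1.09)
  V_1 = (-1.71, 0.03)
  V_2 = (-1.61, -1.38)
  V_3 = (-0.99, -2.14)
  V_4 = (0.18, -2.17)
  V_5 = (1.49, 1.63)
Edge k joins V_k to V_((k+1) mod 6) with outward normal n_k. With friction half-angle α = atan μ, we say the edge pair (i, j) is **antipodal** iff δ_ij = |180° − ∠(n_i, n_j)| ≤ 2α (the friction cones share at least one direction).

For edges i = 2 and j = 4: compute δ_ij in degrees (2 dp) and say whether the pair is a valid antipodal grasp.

δ = 58.23°, valid

α = atan 0.7 = 34.99°;  2α = 69.98°
edge 2: e_2 = (+0.62, -0.76);  n_2 = (-0.7749, -0.6321)
edge 4: e_4 = (+1.31, +3.80);  n_4 = (+0.9454, -0.3259)
∠(n_2, n_4) = 121.77°
δ = |180° − 121.77°| = 58.23°
58.23° ≤ 2α = 69.98°  →  valid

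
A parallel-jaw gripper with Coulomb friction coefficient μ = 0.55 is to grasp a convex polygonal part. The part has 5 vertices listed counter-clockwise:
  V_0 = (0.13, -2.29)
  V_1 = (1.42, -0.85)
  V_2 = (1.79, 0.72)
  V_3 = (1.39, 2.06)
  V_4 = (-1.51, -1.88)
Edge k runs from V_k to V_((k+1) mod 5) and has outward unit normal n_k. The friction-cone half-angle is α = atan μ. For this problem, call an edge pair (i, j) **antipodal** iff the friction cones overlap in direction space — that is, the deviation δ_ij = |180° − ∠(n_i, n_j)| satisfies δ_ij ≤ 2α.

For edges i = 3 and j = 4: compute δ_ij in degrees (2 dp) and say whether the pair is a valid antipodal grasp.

δ = 67.68°, invalid

α = atan 0.55 = 28.81°;  2α = 57.62°
edge 3: e_3 = (-2.90, -3.94);  n_3 = (-0.8054, +0.5928)
edge 4: e_4 = (+1.64, -0.41);  n_4 = (-0.2425, -0.9701)
∠(n_3, n_4) = 112.32°
δ = |180° − 112.32°| = 67.68°
67.68° > 2α = 57.62°  →  invalid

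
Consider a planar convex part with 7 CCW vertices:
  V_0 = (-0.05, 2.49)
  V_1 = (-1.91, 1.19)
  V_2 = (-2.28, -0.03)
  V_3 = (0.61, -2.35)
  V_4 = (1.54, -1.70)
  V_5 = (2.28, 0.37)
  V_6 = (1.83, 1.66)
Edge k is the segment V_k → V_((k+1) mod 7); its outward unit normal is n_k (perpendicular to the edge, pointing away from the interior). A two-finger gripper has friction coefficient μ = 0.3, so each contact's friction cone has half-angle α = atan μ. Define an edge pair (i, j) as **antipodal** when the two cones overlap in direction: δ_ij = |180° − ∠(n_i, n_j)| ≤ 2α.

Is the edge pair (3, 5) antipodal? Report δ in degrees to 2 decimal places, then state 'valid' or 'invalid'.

α = atan 0.3 = 16.70°;  2α = 33.40°
edge 3: e_3 = (+0.93, +0.65);  n_3 = (+0.5729, -0.8196)
edge 5: e_5 = (-0.45, +1.29);  n_5 = (+0.9442, +0.3294)
∠(n_3, n_5) = 74.28°
δ = |180° − 74.28°| = 105.72°
105.72° > 2α = 33.40°  →  invalid

δ = 105.72°, invalid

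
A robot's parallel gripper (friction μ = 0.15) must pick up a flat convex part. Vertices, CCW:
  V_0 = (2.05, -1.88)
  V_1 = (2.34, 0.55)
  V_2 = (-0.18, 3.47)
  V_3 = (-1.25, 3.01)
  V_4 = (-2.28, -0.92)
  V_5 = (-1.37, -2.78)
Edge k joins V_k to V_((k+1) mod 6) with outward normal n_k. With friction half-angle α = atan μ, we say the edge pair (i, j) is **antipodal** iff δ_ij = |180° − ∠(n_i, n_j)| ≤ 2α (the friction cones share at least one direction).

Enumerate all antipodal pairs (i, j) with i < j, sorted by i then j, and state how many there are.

count = 3; pairs: (0,3), (1,4), (2,5)

α = atan 0.15 = 8.53°;  2α = 17.06°
n_0 = (+0.9930, -0.1185)
n_1 = (+0.7571, +0.6533)
n_2 = (-0.3950, +0.9187)
n_3 = (-0.9673, +0.2535)
n_4 = (-0.8983, -0.4395)
n_5 = (+0.2545, -0.9671)
  (0,1): δ = 132.40°  ·
  (0,2): δ = 59.93°  ·
  (0,3): δ = 7.88°  ✓
  (0,4): δ = 32.88°  ·
  (0,5): δ = 111.55°  ·
  (1,2): δ = 107.53°  ·
  (1,3): δ = 55.48°  ·
  (1,4): δ = 14.72°  ✓
  (1,5): δ = 63.95°  ·
  (2,3): δ = 127.95°  ·
  (2,4): δ = 87.19°  ·
  (2,5): δ = 8.52°  ✓
  (3,4): δ = 139.24°  ·
  (3,5): δ = 60.57°  ·
  (4,5): δ = 101.33°  ·
antipodal pairs: 3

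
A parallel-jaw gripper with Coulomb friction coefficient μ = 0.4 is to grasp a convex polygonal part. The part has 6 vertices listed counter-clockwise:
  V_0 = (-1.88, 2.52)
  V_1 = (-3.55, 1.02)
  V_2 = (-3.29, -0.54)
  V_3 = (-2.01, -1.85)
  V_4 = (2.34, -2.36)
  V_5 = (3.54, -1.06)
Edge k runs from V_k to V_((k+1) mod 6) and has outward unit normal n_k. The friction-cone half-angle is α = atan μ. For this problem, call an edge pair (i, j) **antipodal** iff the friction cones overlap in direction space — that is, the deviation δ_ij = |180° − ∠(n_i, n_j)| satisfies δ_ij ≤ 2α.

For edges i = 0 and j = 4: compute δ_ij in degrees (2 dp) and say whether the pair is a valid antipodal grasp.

α = atan 0.4 = 21.80°;  2α = 43.60°
edge 0: e_0 = (-1.67, -1.50);  n_0 = (-0.6682, +0.7440)
edge 4: e_4 = (+1.20, +1.30);  n_4 = (+0.7348, -0.6783)
∠(n_0, n_4) = 174.64°
δ = |180° − 174.64°| = 5.36°
5.36° ≤ 2α = 43.60°  →  valid

δ = 5.36°, valid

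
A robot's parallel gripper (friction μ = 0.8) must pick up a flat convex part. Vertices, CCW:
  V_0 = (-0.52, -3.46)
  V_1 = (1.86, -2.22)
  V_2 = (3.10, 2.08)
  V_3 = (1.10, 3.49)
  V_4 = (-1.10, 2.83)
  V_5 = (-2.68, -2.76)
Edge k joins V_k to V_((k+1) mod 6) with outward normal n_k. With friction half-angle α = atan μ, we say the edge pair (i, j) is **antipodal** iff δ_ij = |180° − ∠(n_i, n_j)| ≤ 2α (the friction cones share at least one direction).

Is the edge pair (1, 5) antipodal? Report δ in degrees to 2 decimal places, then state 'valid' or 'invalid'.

δ = 88.13°, invalid

α = atan 0.8 = 38.66°;  2α = 77.32°
edge 1: e_1 = (+1.24, +4.30);  n_1 = (+0.9608, -0.2771)
edge 5: e_5 = (+2.16, -0.70);  n_5 = (-0.3083, -0.9513)
∠(n_1, n_5) = 91.87°
δ = |180° − 91.87°| = 88.13°
88.13° > 2α = 77.32°  →  invalid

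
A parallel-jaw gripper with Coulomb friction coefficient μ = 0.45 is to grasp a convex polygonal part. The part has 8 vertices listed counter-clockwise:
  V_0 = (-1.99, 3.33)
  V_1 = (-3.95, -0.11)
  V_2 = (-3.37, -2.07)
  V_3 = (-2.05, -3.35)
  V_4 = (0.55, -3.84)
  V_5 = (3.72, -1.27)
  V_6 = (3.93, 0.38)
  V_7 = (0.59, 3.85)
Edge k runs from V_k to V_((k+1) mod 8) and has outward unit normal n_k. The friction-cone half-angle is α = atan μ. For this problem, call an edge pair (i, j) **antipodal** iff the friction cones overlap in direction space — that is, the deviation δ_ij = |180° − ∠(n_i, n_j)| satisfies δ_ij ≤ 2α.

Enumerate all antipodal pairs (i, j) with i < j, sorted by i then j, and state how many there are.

count = 8; pairs: (0,4), (0,5), (1,5), (1,6), (2,6), (3,6), (3,7), (4,7)

α = atan 0.45 = 24.23°;  2α = 48.46°
n_0 = (-0.8689, +0.4951)
n_1 = (-0.9589, -0.2838)
n_2 = (-0.6961, -0.7179)
n_3 = (-0.1852, -0.9827)
n_4 = (+0.6298, -0.7768)
n_5 = (+0.9920, -0.1263)
n_6 = (+0.7205, +0.6935)
n_7 = (-0.1976, +0.9803)
  (0,1): δ = 133.84°  ·
  (0,2): δ = 104.45°  ·
  (0,3): δ = 71.00°  ·
  (0,4): δ = 21.29°  ✓
  (0,5): δ = 22.42°  ✓
  (0,6): δ = 73.58°  ·
  (0,7): δ = 131.07°  ·
  (1,2): δ = 150.60°  ·
  (1,3): δ = 117.16°  ·
  (1,4): δ = 67.45°  ·
  (1,5): δ = 23.74°  ✓
  (1,6): δ = 27.42°  ✓
  (1,7): δ = 84.91°  ·
  (2,3): δ = 146.55°  ·
  (2,4): δ = 96.85°  ·
  (2,5): δ = 53.13°  ·
  (2,6): δ = 1.98°  ✓
  (2,7): δ = 55.51°  ·
  (3,4): δ = 130.29°  ·
  (3,5): δ = 86.58°  ·
  (3,6): δ = 35.42°  ✓
  (3,7): δ = 22.07°  ✓
  (4,5): δ = 136.29°  ·
  (4,6): δ = 85.13°  ·
  (4,7): δ = 27.64°  ✓
  (5,6): δ = 128.84°  ·
  (5,7): δ = 71.35°  ·
  (6,7): δ = 122.51°  ·
antipodal pairs: 8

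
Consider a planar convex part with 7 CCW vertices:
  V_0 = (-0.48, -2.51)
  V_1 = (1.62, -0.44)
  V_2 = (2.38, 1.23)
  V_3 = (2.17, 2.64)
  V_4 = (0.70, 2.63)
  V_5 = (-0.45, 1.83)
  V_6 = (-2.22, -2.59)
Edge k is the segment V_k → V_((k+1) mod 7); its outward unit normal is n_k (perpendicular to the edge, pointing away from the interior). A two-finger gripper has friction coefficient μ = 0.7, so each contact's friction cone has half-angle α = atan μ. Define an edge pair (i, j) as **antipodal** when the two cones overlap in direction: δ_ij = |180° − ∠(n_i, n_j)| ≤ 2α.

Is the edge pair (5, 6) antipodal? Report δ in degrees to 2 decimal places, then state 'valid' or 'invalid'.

δ = 65.54°, valid

α = atan 0.7 = 34.99°;  2α = 69.98°
edge 5: e_5 = (-1.77, -4.42);  n_5 = (-0.9283, +0.3718)
edge 6: e_6 = (+1.74, +0.08);  n_6 = (+0.0459, -0.9989)
∠(n_5, n_6) = 114.46°
δ = |180° − 114.46°| = 65.54°
65.54° ≤ 2α = 69.98°  →  valid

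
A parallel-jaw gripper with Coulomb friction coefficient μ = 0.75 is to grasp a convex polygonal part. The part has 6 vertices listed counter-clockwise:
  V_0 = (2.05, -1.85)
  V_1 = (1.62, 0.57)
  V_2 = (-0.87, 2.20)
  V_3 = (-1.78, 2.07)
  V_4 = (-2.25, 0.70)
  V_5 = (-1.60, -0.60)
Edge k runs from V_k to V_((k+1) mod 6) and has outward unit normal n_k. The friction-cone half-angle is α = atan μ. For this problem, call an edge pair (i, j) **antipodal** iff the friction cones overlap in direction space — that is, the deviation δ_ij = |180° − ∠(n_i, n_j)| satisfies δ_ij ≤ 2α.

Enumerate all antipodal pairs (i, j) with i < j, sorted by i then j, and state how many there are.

α = atan 0.75 = 36.87°;  2α = 73.74°
n_0 = (+0.9846, +0.1749)
n_1 = (+0.5477, +0.8367)
n_2 = (-0.1414, +0.9899)
n_3 = (-0.9459, +0.3245)
n_4 = (-0.8944, -0.4472)
n_5 = (-0.3240, -0.9461)
  (0,1): δ = 133.28°  ·
  (0,2): δ = 91.95°  ·
  (0,3): δ = 29.01°  ✓
  (0,4): δ = 16.49°  ✓
  (0,5): δ = 61.02°  ✓
  (1,2): δ = 138.66°  ·
  (1,3): δ = 75.73°  ·
  (1,4): δ = 30.23°  ✓
  (1,5): δ = 14.30°  ✓
  (2,3): δ = 117.07°  ·
  (2,4): δ = 71.57°  ✓
  (2,5): δ = 27.03°  ✓
  (3,4): δ = 134.50°  ·
  (3,5): δ = 89.97°  ·
  (4,5): δ = 135.47°  ·
antipodal pairs: 7

count = 7; pairs: (0,3), (0,4), (0,5), (1,4), (1,5), (2,4), (2,5)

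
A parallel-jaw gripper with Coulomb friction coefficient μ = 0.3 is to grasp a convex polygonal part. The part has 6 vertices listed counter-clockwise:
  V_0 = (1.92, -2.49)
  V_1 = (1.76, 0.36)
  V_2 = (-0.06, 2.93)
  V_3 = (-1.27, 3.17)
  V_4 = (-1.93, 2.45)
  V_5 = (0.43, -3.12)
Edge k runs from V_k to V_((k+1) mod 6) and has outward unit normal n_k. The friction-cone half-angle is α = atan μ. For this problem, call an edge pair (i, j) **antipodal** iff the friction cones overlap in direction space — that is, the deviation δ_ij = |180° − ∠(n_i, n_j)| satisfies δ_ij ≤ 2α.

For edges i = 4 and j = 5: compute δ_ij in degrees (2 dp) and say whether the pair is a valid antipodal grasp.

δ = 90.04°, invalid

α = atan 0.3 = 16.70°;  2α = 33.40°
edge 4: e_4 = (+2.36, -5.57);  n_4 = (-0.9208, -0.3901)
edge 5: e_5 = (+1.49, +0.63);  n_5 = (+0.3894, -0.9211)
∠(n_4, n_5) = 89.96°
δ = |180° − 89.96°| = 90.04°
90.04° > 2α = 33.40°  →  invalid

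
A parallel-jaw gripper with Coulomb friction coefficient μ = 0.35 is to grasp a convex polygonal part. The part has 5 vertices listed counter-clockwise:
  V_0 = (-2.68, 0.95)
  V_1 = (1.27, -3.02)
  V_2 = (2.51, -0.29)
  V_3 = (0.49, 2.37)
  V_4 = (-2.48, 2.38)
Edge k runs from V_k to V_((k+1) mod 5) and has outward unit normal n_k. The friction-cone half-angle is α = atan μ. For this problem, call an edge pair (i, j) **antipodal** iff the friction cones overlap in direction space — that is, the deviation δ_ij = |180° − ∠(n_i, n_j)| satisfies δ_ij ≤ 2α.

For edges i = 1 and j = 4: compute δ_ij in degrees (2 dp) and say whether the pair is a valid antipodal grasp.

α = atan 0.35 = 19.29°;  2α = 38.58°
edge 1: e_1 = (+1.24, +2.73);  n_1 = (+0.9105, -0.4136)
edge 4: e_4 = (-0.20, -1.43);  n_4 = (-0.9904, +0.1385)
∠(n_1, n_4) = 163.53°
δ = |180° − 163.53°| = 16.47°
16.47° ≤ 2α = 38.58°  →  valid

δ = 16.47°, valid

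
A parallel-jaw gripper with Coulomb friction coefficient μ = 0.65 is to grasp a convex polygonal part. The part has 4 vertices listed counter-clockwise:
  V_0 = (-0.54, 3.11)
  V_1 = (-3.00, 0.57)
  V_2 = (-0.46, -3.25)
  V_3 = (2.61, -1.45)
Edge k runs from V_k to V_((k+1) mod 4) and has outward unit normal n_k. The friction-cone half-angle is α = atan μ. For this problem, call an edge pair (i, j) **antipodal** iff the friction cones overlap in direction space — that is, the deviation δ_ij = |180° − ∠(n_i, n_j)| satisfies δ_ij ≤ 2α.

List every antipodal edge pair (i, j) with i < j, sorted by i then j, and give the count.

count = 2; pairs: (0,2), (1,3)

α = atan 0.65 = 33.02°;  2α = 66.05°
n_0 = (-0.7183, +0.6957)
n_1 = (-0.8327, -0.5537)
n_2 = (+0.5058, -0.8627)
n_3 = (+0.8228, +0.5684)
  (0,1): δ = 102.30°  ·
  (0,2): δ = 15.53°  ✓
  (0,3): δ = 78.72°  ·
  (1,2): δ = 93.24°  ·
  (1,3): δ = 1.02°  ✓
  (2,3): δ = 85.75°  ·
antipodal pairs: 2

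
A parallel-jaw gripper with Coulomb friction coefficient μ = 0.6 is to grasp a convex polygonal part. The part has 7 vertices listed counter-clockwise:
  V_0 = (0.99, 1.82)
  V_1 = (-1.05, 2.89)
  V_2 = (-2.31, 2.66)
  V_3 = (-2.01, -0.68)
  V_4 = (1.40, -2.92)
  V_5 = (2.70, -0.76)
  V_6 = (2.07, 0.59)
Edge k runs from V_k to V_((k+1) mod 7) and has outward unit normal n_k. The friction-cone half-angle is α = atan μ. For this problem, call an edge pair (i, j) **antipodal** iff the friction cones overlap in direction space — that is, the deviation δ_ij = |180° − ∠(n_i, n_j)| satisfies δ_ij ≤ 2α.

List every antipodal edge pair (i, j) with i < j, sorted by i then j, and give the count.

count = 9; pairs: (0,2), (0,3), (1,3), (1,4), (2,4), (2,5), (2,6), (3,5), (3,6)

α = atan 0.6 = 30.96°;  2α = 61.93°
n_0 = (+0.4645, +0.8856)
n_1 = (-0.1796, +0.9837)
n_2 = (-0.9960, -0.0895)
n_3 = (-0.5490, -0.8358)
n_4 = (+0.8568, -0.5157)
n_5 = (+0.9062, +0.4229)
n_6 = (+0.7514, +0.6598)
  (0,1): δ = 141.98°  ·
  (0,2): δ = 57.19°  ✓
  (0,3): δ = 5.62°  ✓
  (0,4): δ = 86.64°  ·
  (0,5): δ = 142.69°  ·
  (0,6): δ = 158.96°  ·
  (1,2): δ = 95.21°  ·
  (1,3): δ = 43.65°  ✓
  (1,4): δ = 48.61°  ✓
  (1,5): δ = 104.67°  ·
  (1,6): δ = 120.94°  ·
  (2,3): δ = 128.43°  ·
  (2,4): δ = 36.17°  ✓
  (2,5): δ = 19.88°  ✓
  (2,6): δ = 36.15°  ✓
  (3,4): δ = 87.74°  ·
  (3,5): δ = 31.68°  ✓
  (3,6): δ = 15.41°  ✓
  (4,5): δ = 123.94°  ·
  (4,6): δ = 107.67°  ·
  (5,6): δ = 163.73°  ·
antipodal pairs: 9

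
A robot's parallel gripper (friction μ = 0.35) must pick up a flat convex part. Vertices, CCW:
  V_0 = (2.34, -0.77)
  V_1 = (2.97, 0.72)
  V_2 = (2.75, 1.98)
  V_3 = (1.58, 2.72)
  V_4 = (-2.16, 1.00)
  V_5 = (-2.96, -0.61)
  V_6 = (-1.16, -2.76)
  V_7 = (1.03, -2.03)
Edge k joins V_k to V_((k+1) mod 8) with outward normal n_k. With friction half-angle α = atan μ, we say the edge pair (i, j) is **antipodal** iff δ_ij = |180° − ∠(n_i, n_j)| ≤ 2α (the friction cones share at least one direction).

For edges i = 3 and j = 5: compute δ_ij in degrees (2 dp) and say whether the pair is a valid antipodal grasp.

δ = 74.76°, invalid

α = atan 0.35 = 19.29°;  2α = 38.58°
edge 3: e_3 = (-3.74, -1.72);  n_3 = (-0.4178, +0.9085)
edge 5: e_5 = (+1.80, -2.15);  n_5 = (-0.7668, -0.6419)
∠(n_3, n_5) = 105.24°
δ = |180° − 105.24°| = 74.76°
74.76° > 2α = 38.58°  →  invalid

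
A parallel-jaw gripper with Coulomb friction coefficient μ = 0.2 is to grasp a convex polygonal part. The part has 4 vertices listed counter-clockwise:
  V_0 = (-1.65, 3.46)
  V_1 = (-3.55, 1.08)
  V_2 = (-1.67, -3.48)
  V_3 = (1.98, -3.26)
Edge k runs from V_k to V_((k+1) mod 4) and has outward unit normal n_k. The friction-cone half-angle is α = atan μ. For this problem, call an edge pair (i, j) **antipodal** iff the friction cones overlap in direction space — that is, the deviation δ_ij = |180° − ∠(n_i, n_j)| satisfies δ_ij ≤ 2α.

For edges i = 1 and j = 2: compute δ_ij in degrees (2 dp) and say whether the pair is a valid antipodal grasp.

δ = 108.96°, invalid

α = atan 0.2 = 11.31°;  2α = 22.62°
edge 1: e_1 = (+1.88, -4.56);  n_1 = (-0.9245, -0.3812)
edge 2: e_2 = (+3.65, +0.22);  n_2 = (+0.0602, -0.9982)
∠(n_1, n_2) = 71.04°
δ = |180° − 71.04°| = 108.96°
108.96° > 2α = 22.62°  →  invalid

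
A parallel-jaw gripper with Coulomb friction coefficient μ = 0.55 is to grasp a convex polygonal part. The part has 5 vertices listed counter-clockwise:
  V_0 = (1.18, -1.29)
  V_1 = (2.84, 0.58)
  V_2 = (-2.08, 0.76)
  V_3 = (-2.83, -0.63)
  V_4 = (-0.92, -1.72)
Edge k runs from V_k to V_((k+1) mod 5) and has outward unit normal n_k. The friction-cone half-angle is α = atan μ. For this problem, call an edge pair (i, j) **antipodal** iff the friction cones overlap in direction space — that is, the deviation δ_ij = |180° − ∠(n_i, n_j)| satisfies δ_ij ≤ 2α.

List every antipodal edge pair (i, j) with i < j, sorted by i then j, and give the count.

α = atan 0.55 = 28.81°;  2α = 57.62°
n_0 = (+0.7479, -0.6639)
n_1 = (+0.0366, +0.9993)
n_2 = (-0.8801, +0.4749)
n_3 = (-0.4956, -0.8685)
n_4 = (+0.2006, -0.9797)
  (0,1): δ = 50.50°  ✓
  (0,2): δ = 13.25°  ✓
  (0,3): δ = 101.88°  ·
  (0,4): δ = 143.17°  ·
  (1,2): δ = 116.25°  ·
  (1,3): δ = 27.62°  ✓
  (1,4): δ = 13.67°  ✓
  (2,3): δ = 91.36°  ·
  (2,4): δ = 50.08°  ✓
  (3,4): δ = 138.72°  ·
antipodal pairs: 5

count = 5; pairs: (0,1), (0,2), (1,3), (1,4), (2,4)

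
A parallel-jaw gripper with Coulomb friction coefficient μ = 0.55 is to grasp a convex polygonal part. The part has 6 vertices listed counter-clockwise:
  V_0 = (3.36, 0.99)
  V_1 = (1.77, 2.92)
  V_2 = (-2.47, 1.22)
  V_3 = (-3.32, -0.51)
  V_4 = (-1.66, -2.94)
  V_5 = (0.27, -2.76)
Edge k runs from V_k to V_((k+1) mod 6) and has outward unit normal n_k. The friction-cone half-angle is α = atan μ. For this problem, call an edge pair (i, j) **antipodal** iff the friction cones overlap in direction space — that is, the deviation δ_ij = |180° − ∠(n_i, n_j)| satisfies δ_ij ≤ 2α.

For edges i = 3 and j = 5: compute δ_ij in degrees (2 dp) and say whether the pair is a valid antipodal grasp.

δ = 73.83°, invalid

α = atan 0.55 = 28.81°;  2α = 57.62°
edge 3: e_3 = (+1.66, -2.43);  n_3 = (-0.8257, -0.5641)
edge 5: e_5 = (+3.09, +3.75);  n_5 = (+0.7718, -0.6359)
∠(n_3, n_5) = 106.17°
δ = |180° − 106.17°| = 73.83°
73.83° > 2α = 57.62°  →  invalid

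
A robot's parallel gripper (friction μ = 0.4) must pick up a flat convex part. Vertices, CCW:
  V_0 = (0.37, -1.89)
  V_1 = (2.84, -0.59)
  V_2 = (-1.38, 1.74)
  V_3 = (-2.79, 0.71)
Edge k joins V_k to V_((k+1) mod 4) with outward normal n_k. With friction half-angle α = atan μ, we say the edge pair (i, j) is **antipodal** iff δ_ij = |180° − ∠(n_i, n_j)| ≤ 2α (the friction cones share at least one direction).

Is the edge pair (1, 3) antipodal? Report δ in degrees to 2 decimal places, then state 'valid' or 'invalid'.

α = atan 0.4 = 21.80°;  2α = 43.60°
edge 1: e_1 = (-4.22, +2.33);  n_1 = (+0.4834, +0.8754)
edge 3: e_3 = (+3.16, -2.60);  n_3 = (-0.6354, -0.7722)
∠(n_1, n_3) = 169.46°
δ = |180° − 169.46°| = 10.54°
10.54° ≤ 2α = 43.60°  →  valid

δ = 10.54°, valid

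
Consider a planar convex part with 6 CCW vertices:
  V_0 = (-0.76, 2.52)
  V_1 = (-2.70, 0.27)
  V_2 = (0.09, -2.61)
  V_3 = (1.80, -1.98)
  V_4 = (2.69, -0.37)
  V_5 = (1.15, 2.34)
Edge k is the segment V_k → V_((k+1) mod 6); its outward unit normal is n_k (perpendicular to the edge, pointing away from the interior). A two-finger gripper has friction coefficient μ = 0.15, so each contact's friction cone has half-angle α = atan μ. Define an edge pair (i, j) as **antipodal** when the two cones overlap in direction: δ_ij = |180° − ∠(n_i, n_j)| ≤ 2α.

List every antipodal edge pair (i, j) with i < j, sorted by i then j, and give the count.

α = atan 0.15 = 8.53°;  2α = 17.06°
n_0 = (-0.7574, +0.6530)
n_1 = (-0.7182, -0.6958)
n_2 = (+0.3457, -0.9383)
n_3 = (+0.8752, -0.4838)
n_4 = (+0.8694, +0.4941)
n_5 = (+0.0938, +0.9956)
  (0,1): δ = 95.14°  ·
  (0,2): δ = 29.01°  ·
  (0,3): δ = 11.84°  ✓
  (0,4): δ = 70.38°  ·
  (0,5): δ = 125.38°  ·
  (1,2): δ = 113.87°  ·
  (1,3): δ = 73.02°  ·
  (1,4): δ = 14.48°  ✓
  (1,5): δ = 40.53°  ·
  (2,3): δ = 139.16°  ·
  (2,4): δ = 80.62°  ·
  (2,5): δ = 25.61°  ·
  (3,4): δ = 121.46°  ·
  (3,5): δ = 66.45°  ·
  (4,5): δ = 124.99°  ·
antipodal pairs: 2

count = 2; pairs: (0,3), (1,4)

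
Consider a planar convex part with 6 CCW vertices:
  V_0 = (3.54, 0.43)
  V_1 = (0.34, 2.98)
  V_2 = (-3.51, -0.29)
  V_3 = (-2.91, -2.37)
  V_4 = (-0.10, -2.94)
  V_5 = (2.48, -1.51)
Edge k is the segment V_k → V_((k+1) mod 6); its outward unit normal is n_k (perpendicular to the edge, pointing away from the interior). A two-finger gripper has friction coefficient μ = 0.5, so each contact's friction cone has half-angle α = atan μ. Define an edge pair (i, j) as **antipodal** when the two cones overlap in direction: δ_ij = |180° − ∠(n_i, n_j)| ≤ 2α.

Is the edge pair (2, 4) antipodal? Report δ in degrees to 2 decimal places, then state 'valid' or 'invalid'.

δ = 77.09°, invalid

α = atan 0.5 = 26.57°;  2α = 53.13°
edge 2: e_2 = (+0.60, -2.08);  n_2 = (-0.9608, -0.2772)
edge 4: e_4 = (+2.58, +1.43);  n_4 = (+0.4848, -0.8746)
∠(n_2, n_4) = 102.91°
δ = |180° − 102.91°| = 77.09°
77.09° > 2α = 53.13°  →  invalid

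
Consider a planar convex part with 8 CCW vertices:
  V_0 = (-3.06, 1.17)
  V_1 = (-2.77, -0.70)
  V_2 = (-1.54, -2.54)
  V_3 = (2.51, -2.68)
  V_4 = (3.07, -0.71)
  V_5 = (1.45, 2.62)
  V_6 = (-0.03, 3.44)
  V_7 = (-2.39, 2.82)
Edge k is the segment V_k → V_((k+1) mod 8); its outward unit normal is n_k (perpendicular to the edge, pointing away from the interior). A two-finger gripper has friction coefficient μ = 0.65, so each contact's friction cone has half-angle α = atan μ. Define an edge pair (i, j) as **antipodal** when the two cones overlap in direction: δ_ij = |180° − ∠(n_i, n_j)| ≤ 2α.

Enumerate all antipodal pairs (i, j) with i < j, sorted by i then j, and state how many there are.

α = atan 0.65 = 33.02°;  2α = 66.05°
n_0 = (-0.9882, -0.1532)
n_1 = (-0.8314, -0.5557)
n_2 = (-0.0345, -0.9994)
n_3 = (+0.9619, -0.2734)
n_4 = (+0.8992, +0.4375)
n_5 = (+0.4846, +0.8747)
n_6 = (-0.2541, +0.9672)
n_7 = (-0.9265, +0.3762)
  (0,1): δ = 155.05°  ·
  (0,2): δ = 100.80°  ·
  (0,3): δ = 24.68°  ✓
  (0,4): δ = 17.13°  ✓
  (0,5): δ = 52.20°  ✓
  (0,6): δ = 95.90°  ·
  (0,7): δ = 149.08°  ·
  (1,2): δ = 125.74°  ·
  (1,3): δ = 49.63°  ✓
  (1,4): δ = 7.82°  ✓
  (1,5): δ = 27.25°  ✓
  (1,6): δ = 70.96°  ·
  (1,7): δ = 124.14°  ·
  (2,3): δ = 103.89°  ·
  (2,4): δ = 62.08°  ✓
  (2,5): δ = 27.01°  ✓
  (2,6): δ = 16.70°  ✓
  (2,7): δ = 69.88°  ·
  (3,4): δ = 138.19°  ·
  (3,5): δ = 103.12°  ·
  (3,6): δ = 59.41°  ✓
  (3,7): δ = 6.23°  ✓
  (4,5): δ = 144.93°  ·
  (4,6): δ = 101.22°  ·
  (4,7): δ = 48.04°  ✓
  (5,6): δ = 136.29°  ·
  (5,7): δ = 83.11°  ·
  (6,7): δ = 126.82°  ·
antipodal pairs: 12

count = 12; pairs: (0,3), (0,4), (0,5), (1,3), (1,4), (1,5), (2,4), (2,5), (2,6), (3,6), (3,7), (4,7)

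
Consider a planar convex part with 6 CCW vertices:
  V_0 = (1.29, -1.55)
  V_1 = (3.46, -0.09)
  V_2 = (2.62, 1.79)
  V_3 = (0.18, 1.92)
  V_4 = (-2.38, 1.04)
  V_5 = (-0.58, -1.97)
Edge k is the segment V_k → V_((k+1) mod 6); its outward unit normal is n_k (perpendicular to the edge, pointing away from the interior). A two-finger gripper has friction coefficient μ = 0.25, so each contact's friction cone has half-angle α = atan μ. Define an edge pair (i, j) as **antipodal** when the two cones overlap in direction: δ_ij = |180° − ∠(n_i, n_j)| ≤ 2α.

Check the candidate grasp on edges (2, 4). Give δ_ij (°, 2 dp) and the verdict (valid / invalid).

δ = 56.07°, invalid

α = atan 0.25 = 14.04°;  2α = 28.07°
edge 2: e_2 = (-2.44, +0.13);  n_2 = (+0.0532, +0.9986)
edge 4: e_4 = (+1.80, -3.01);  n_4 = (-0.8582, -0.5132)
∠(n_2, n_4) = 123.93°
δ = |180° − 123.93°| = 56.07°
56.07° > 2α = 28.07°  →  invalid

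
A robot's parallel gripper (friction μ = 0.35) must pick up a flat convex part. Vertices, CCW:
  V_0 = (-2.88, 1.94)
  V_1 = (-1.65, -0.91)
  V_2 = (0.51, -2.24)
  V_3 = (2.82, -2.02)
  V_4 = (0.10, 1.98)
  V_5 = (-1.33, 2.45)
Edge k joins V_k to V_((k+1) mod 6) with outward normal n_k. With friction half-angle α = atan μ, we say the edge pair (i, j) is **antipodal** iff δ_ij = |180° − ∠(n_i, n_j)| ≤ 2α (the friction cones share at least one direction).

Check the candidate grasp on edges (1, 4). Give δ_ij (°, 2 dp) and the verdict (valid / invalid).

α = atan 0.35 = 19.29°;  2α = 38.58°
edge 1: e_1 = (+2.16, -1.33);  n_1 = (-0.5243, -0.8515)
edge 4: e_4 = (-1.43, +0.47);  n_4 = (+0.3122, +0.9500)
∠(n_1, n_4) = 166.57°
δ = |180° − 166.57°| = 13.43°
13.43° ≤ 2α = 38.58°  →  valid

δ = 13.43°, valid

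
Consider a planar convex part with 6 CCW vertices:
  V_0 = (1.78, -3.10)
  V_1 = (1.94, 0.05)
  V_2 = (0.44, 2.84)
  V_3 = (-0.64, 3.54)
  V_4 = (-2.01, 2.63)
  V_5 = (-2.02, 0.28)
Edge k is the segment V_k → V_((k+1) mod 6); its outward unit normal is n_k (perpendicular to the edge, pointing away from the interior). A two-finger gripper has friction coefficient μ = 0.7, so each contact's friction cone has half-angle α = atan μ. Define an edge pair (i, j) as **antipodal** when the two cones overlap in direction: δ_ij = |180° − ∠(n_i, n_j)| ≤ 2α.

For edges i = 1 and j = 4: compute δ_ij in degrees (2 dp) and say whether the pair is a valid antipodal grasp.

δ = 28.51°, valid

α = atan 0.7 = 34.99°;  2α = 69.98°
edge 1: e_1 = (-1.50, +2.79);  n_1 = (+0.8808, +0.4735)
edge 4: e_4 = (-0.01, -2.35);  n_4 = (-1.0000, +0.0043)
∠(n_1, n_4) = 151.49°
δ = |180° − 151.49°| = 28.51°
28.51° ≤ 2α = 69.98°  →  valid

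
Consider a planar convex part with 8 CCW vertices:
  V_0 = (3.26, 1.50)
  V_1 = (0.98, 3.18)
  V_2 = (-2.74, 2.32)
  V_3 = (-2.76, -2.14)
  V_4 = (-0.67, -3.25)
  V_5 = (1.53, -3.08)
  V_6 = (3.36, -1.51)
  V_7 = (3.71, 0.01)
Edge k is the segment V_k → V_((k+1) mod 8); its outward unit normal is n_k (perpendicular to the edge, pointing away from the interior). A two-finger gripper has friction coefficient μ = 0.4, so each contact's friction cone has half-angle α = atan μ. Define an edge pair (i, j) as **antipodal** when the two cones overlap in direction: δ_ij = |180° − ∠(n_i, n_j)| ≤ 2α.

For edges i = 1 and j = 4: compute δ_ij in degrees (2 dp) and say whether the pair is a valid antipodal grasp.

δ = 8.60°, valid

α = atan 0.4 = 21.80°;  2α = 43.60°
edge 1: e_1 = (-3.72, -0.86);  n_1 = (-0.2252, +0.9743)
edge 4: e_4 = (+2.20, +0.17);  n_4 = (+0.0770, -0.9970)
∠(n_1, n_4) = 171.40°
δ = |180° − 171.40°| = 8.60°
8.60° ≤ 2α = 43.60°  →  valid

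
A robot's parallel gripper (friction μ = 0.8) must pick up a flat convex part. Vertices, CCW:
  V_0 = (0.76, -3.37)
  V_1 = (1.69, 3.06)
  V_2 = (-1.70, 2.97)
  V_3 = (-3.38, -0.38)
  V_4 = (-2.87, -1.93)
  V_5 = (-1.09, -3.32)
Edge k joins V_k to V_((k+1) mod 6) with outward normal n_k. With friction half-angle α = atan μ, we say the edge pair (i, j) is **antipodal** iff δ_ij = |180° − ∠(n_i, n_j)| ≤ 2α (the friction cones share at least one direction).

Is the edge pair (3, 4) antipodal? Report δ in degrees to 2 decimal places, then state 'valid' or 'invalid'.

α = atan 0.8 = 38.66°;  2α = 77.32°
edge 3: e_3 = (+0.51, -1.55);  n_3 = (-0.9499, -0.3125)
edge 4: e_4 = (+1.78, -1.39);  n_4 = (-0.6155, -0.7882)
∠(n_3, n_4) = 33.80°
δ = |180° − 33.80°| = 146.20°
146.20° > 2α = 77.32°  →  invalid

δ = 146.20°, invalid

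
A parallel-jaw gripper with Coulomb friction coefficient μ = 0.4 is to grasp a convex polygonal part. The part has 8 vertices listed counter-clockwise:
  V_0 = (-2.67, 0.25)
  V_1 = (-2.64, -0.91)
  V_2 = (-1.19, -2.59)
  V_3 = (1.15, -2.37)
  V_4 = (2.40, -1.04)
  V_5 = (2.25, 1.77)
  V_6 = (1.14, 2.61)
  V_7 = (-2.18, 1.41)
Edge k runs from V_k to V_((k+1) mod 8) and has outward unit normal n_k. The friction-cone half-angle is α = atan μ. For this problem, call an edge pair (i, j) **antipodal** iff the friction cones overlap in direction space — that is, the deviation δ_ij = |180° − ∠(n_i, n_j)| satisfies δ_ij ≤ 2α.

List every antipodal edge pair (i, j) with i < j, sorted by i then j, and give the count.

count = 8; pairs: (0,4), (1,4), (1,5), (2,5), (2,6), (3,6), (3,7), (4,7)

α = atan 0.4 = 21.80°;  2α = 43.60°
n_0 = (-0.9997, -0.0259)
n_1 = (-0.7570, -0.6534)
n_2 = (+0.0936, -0.9956)
n_3 = (+0.7287, -0.6849)
n_4 = (+0.9986, +0.0533)
n_5 = (+0.6034, +0.7974)
n_6 = (-0.3399, +0.9405)
n_7 = (-0.9212, +0.3891)
  (0,1): δ = 140.68°  ·
  (0,2): δ = 86.11°  ·
  (0,3): δ = 44.71°  ·
  (0,4): δ = 1.57°  ✓
  (0,5): δ = 51.40°  ·
  (0,6): δ = 108.39°  ·
  (0,7): δ = 155.62°  ·
  (1,2): δ = 125.43°  ·
  (1,3): δ = 84.02°  ·
  (1,4): δ = 37.74°  ✓
  (1,5): δ = 12.09°  ✓
  (1,6): δ = 69.07°  ·
  (1,7): δ = 116.30°  ·
  (2,3): δ = 138.59°  ·
  (2,4): δ = 92.32°  ·
  (2,5): δ = 42.49°  ✓
  (2,6): δ = 14.50°  ✓
  (2,7): δ = 61.73°  ·
  (3,4): δ = 133.72°  ·
  (3,5): δ = 83.89°  ·
  (3,6): δ = 26.90°  ✓
  (3,7): δ = 20.32°  ✓
  (4,5): δ = 130.17°  ·
  (4,6): δ = 73.18°  ·
  (4,7): δ = 25.96°  ✓
  (5,6): δ = 123.01°  ·
  (5,7): δ = 75.78°  ·
  (6,7): δ = 132.77°  ·
antipodal pairs: 8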